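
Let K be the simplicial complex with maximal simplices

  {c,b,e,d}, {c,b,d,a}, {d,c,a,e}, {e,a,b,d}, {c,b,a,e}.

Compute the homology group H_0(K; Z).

Take the total order a < b < c < d < e on the vertex set. Then K (dimension 3) consists of the simplices:

  0-simplices (5): a, b, c, d, e
  1-simplices (10): ab, ac, ad, ae, bc, bd, be, cd, ce, de
  2-simplices (10): abc, abd, abe, acd, ace, ade, bcd, bce, bde, cde
  3-simplices (5): abcd, abce, abde, acde, bcde

so the chain groups are C_0 ≅ Z^5, C_1 ≅ Z^10, C_2 ≅ Z^10, C_3 ≅ Z^5.

The boundary map ∂_1: C_1 → C_0 sends each edge [p,q] (with p < q) to q − p.
The resulting 5×10 matrix has rank 4, and its Smith normal form has invariant factors (1,1,1,1).

∂_2: C_2 → C_1 maps a triangle to the signed sum of its edges. For instance
  ∂bde = de − be + bd,
  ∂bcd = cd − bd + bc.
As a 10×10 matrix over Z this has rank 6, with invariant factors (1,1,1,1,1,1).

∂_3: C_3 → C_2 sends each 3-simplex σ to the alternating sum Σ_i (−1)^i (σ with its i-th vertex removed). For instance
  ∂bcde = cde − bde + bce − bcd,
  ∂abce = bce − ace + abe − abc.
This gives a 10×5 integer matrix of rank 4; reducing to Smith normal form yields diagonal entries (1,1,1,1).

Computing H_k = (kernel of ∂_k) / (image of ∂_{k+1}):

  H_0: rank C_0 − rank ∂_1 = 5 − 4 = 1, and the invariant factors of ∂_1 are all 1, so H_0 ≅ Z.

H_0 = Z.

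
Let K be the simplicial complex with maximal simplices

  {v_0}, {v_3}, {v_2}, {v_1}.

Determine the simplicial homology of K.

Order the vertices as v_0 < v_1 < v_2 < v_3. Listing each simplex with vertices in this order, K has dimension 0 with simplices:

  0-simplices (4): [v_0], [v_1], [v_2], [v_3]

giving chain groups C_0 ≅ Z^4.

Now H_k = ker ∂_k / im ∂_{k+1}, so:

  H_0: rank C_0 − rank ∂_1 = 4 − 0 = 4, and there is no ∂_1, so H_0 ≅ Z^4.

H_0 = Z^4.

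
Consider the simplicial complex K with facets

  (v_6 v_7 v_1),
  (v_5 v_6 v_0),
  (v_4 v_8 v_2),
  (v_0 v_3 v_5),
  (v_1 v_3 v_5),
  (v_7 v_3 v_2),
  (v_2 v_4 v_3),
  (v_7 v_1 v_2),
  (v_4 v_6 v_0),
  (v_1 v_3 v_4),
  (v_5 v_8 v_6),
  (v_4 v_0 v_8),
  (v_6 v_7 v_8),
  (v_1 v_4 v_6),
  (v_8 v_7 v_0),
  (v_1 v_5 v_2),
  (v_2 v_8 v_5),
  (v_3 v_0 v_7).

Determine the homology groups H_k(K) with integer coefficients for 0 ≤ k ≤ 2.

H_0 ≅ Z,  H_1 ≅ Z ⊕ Z/2Z,  H_2 = 0.

Take the total order v_0 < v_1 < v_2 < v_3 < v_4 < v_5 < v_6 < v_7 < v_8 on the vertex set. Then K (dimension 2) consists of the simplices:

  0-simplices (9): [v_0], [v_1], [v_2], [v_3], [v_4], [v_5], [v_6], [v_7], [v_8]
  1-simplices (27): (27 of them)
  2-simplices (18): (18 of them)

giving chain groups C_0 ≅ Z^9, C_1 ≅ Z^27, C_2 ≅ Z^18.

Boundary ∂_1: C_1 → C_0 is given by ∂[p,q] = [q] − [p]. For instance
  ∂[v_1,v_4] = [v_4] − [v_1].
The 9×27 boundary matrix has rank 8 and Smith normal form diag(1,1,1,1,1,1,1,1).

∂_2: C_2 → C_1 maps a triangle to the signed sum of its edges. For instance
  ∂[v_2,v_3,v_4] = [v_3,v_4] − [v_2,v_4] + [v_2,v_3],
  ∂[v_5,v_6,v_8] = [v_6,v_8] − [v_5,v_8] + [v_5,v_6].
The resulting 27×18 matrix has rank 18, and its Smith normal form has invariant factors (1,1,1,1,1,1,1,1,1,1,1,1,1,1,1,1,1,2).

Computing H_k = (kernel of ∂_k) / (image of ∂_{k+1}):

  H_0: rank C_0 − rank ∂_1 = 9 − 8 = 1, and the invariant factors of ∂_1 are all 1, so H_0 ≅ Z.
  H_1: rank ker ∂_1 − rank ∂_2 = (27 − 8) − 18 = 1, and ∂_2 has invariant factor 2 > 1, so H_1 ≅ Z ⊕ Z/2Z.
  H_2: rank ker ∂_2 − rank ∂_3 = (18 − 18) − 0 = 0, and there is no ∂_3, so H_2 ≅ 0.

As a check, the Euler characteristic is 9 − 27 + 18 = 0, which agrees with 1 − 1 + 0 = 0.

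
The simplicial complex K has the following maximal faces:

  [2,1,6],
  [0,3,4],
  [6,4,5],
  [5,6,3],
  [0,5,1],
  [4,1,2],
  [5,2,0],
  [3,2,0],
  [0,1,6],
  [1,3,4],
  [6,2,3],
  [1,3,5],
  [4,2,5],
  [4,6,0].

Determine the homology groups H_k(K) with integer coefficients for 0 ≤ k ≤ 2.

Fix the vertex order 0 < 1 < 2 < 3 < 4 < 5 < 6 and write every simplex with vertices in increasing order. Then dim K = 2 and the simplices of K are:

  0-simplices (7): [0], [1], [2], [3], [4], [5], [6]
  1-simplices (21): [0,1], [0,2], [0,3], [0,4], [0,5], [0,6], [1,2], [1,3], [1,4], [1,5], [1,6], [2,3], [2,4], [2,5], [2,6], [3,4], [3,5], [3,6], [4,5], [4,6], [5,6]
  2-simplices (14): [0,1,5], [0,1,6], [0,2,3], [0,2,5], [0,3,4], [0,4,6], [1,2,4], [1,2,6], [1,3,4], [1,3,5], [2,3,6], [2,4,5], [3,5,6], [4,5,6]

Hence C_0 ≅ Z^7, C_1 ≅ Z^21, C_2 ≅ Z^14.

The boundary map ∂_1: C_1 → C_0 is given by ∂[p,q] = [q] − [p]. For instance
  ∂[0,5] = [5] − [0].
As a 7×21 matrix over Z this has rank 6, with invariant factors (1,1,1,1,1,1).

The boundary map ∂_2: C_2 → C_1 maps a triangle to the signed sum of its edges. For instance
  ∂[0,2,5] = [2,5] − [0,5] + [0,2],
  ∂[1,3,5] = [3,5] − [1,5] + [1,3].
This gives a 21×14 integer matrix of rank 13; reducing to Smith normal form yields diagonal entries (1,1,1,1,1,1,1,1,1,1,1,1,1).

Computing H_k = (kernel of ∂_k) / (image of ∂_{k+1}):

  H_0: rank C_0 − rank ∂_1 = 7 − 6 = 1, and the invariant factors of ∂_1 are all 1, so H_0 = Z.
  H_1: rank ker ∂_1 − rank ∂_2 = (21 − 6) − 13 = 2, and the invariant factors of ∂_2 are all 1, so H_1 = Z^2.
  H_2: rank ker ∂_2 − rank ∂_3 = (14 − 13) − 0 = 1, and there is no ∂_3, so H_2 = Z.

As a check, the Euler characteristic is 7 − 21 + 14 = 0, which agrees with 1 − 2 + 1 = 0.

H_0 ≅ Z,  H_1 ≅ Z^2,  H_2 ≅ Z.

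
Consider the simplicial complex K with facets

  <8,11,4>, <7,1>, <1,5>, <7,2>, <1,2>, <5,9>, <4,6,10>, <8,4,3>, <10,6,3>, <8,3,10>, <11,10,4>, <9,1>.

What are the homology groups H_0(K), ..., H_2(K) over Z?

H_0 ≅ Z^2,  H_1 ≅ Z^3,  H_2 = 0.

Order the vertices as 1 < 2 < 3 < 4 < 5 < 6 < 7 < 8 < 9 < 10 < 11. Listing each simplex with vertices in this order, K has dimension 2 with simplices:

  0-simplices (11): [1], [2], [3], [4], [5], [6], [7], [8], [9], [10], [11]
  1-simplices (18): [1,2], [1,5], [1,7], [1,9], [2,7], [3,4], [3,6], [3,8], [3,10], [4,6], [4,8], [4,10], [4,11], [5,9], [6,10], [8,10], [8,11], [10,11]
  2-simplices (6): [3,4,8], [3,6,10], [3,8,10], [4,6,10], [4,8,11], [4,10,11]

giving chain groups C_0 ≅ Z^11, C_1 ≅ Z^18, C_2 ≅ Z^6.

The boundary map ∂_1: C_1 → C_0 sends each edge [p,q] (with p < q) to q − p.
The 11×18 boundary matrix has rank 9 and Smith normal form diag(1,1,1,1,1,1,1,1,1).

Boundary ∂_2: C_2 → C_1 acts by ∂[p,q,r] = [q,r] − [p,r] + [p,q]. For instance
  ∂[4,6,10] = [6,10] − [4,10] + [4,6],
  ∂[3,6,10] = [6,10] − [3,10] + [3,6].
As a 18×6 matrix over Z this has rank 6, with invariant factors (1,1,1,1,1,1).

From H_k ≅ ker(∂_k) / im(∂_{k+1}) we obtain:

  H_0: rank C_0 − rank ∂_1 = 11 − 9 = 2, and the invariant factors of ∂_1 are all 1, so H_0 = Z^2.
  H_1: rank ker ∂_1 − rank ∂_2 = (18 − 9) − 6 = 3, and the invariant factors of ∂_2 are all 1, so H_1 = Z^3.
  H_2: rank ker ∂_2 − rank ∂_3 = (6 − 6) − 0 = 0, and there is no ∂_3, so H_2 = 0.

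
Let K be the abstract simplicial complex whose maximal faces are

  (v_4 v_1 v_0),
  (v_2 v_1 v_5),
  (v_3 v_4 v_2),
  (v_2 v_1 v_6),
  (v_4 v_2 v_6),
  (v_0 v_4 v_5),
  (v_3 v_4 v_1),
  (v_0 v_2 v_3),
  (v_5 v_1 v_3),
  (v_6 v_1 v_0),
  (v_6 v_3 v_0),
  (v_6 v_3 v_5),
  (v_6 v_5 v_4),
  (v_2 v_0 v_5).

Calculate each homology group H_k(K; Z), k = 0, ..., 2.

H_0 ≅ Z,  H_1 ≅ Z^2,  H_2 ≅ Z.

Fix the vertex order v_0 < v_1 < v_2 < v_3 < v_4 < v_5 < v_6 and write every simplex with vertices in increasing order. Then dim K = 2 and the simplices of K are:

  0-simplices (7): [v_0], [v_1], [v_2], [v_3], [v_4], [v_5], [v_6]
  1-simplices (21): (21 of them)
  2-simplices (14): (14 of them)

giving chain groups C_0 ≅ Z^7, C_1 ≅ Z^21, C_2 ≅ Z^14.

∂_1: C_1 → C_0 sends each edge [p,q] (with p < q) to q − p. For instance
  ∂[v_4,v_6] = [v_6] − [v_4].
The 7×21 boundary matrix has rank 6 and Smith normal form diag(1,1,1,1,1,1).

The boundary map ∂_2: C_2 → C_1 acts by ∂[p,q,r] = [q,r] − [p,r] + [p,q]. For instance
  ∂[v_0,v_3,v_6] = [v_3,v_6] − [v_0,v_6] + [v_0,v_3],
  ∂[v_1,v_3,v_5] = [v_3,v_5] − [v_1,v_5] + [v_1,v_3].
The resulting 21×14 matrix has rank 13, and its Smith normal form has invariant factors (1,1,1,1,1,1,1,1,1,1,1,1,1).

Reading off H_k = ker ∂_k / im ∂_{k+1}:

  H_0: rank C_0 − rank ∂_1 = 7 − 6 = 1, and the invariant factors of ∂_1 are all 1, so H_0 ≅ Z.
  H_1: rank ker ∂_1 − rank ∂_2 = (21 − 6) − 13 = 2, and the invariant factors of ∂_2 are all 1, so H_1 ≅ Z^2.
  H_2: rank ker ∂_2 − rank ∂_3 = (14 − 13) − 0 = 1, and there is no ∂_3, so H_2 ≅ Z.

As a check, the Euler characteristic is 7 − 21 + 14 = 0, which agrees with 1 − 2 + 1 = 0.
(K is a triangulation of the torus T^2.)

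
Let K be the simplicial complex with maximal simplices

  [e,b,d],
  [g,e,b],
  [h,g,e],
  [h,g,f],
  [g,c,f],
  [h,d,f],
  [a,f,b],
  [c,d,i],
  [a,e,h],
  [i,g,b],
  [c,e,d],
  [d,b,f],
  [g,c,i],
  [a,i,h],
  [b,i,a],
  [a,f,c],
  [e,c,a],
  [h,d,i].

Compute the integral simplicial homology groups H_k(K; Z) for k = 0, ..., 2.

Take the total order a < b < c < d < e < f < g < h < i on the vertex set. Then K (dimension 2) consists of the simplices:

  0-simplices (9): a, b, c, d, e, f, g, h, i
  1-simplices (27): ab, ac, ae, af, ah, ai, bd, be, bf, bg, bi, cd, ce, cf, cg, ci, de, df, dh, di, eg, eh, fg, fh, gh, gi, hi
  2-simplices (18): abf, abi, ace, acf, aeh, ahi, bde, bdf, beg, bgi, cde, cdi, cfg, cgi, dfh, dhi, egh, fgh

giving chain groups C_0 ≅ Z^9, C_1 ≅ Z^27, C_2 ≅ Z^18.

Boundary ∂_1: C_1 → C_0 maps an edge to its endpoints' difference, ∂[p,q] = q − p.
The resulting 9×27 matrix has rank 8, and its Smith normal form has invariant factors (1,1,1,1,1,1,1,1).

Boundary ∂_2: C_2 → C_1 sends each 2-simplex [p,q,r] to [q,r] − [p,r] + [p,q]. For instance
  ∂bde = de − be + bd,
  ∂bgi = gi − bi + bg.
As a 27×18 matrix over Z this has rank 17, with invariant factors (1,1,1,1,1,1,1,1,1,1,1,1,1,1,1,1,1).

Computing H_k = (kernel of ∂_k) / (image of ∂_{k+1}):

  H_0: rank C_0 − rank ∂_1 = 9 − 8 = 1, and the invariant factors of ∂_1 are all 1, so H_0 = Z.
  H_1: rank ker ∂_1 − rank ∂_2 = (27 − 8) − 17 = 2, and the invariant factors of ∂_2 are all 1, so H_1 = Z^2.
  H_2: rank ker ∂_2 − rank ∂_3 = (18 − 17) − 0 = 1, and there is no ∂_3, so H_2 = Z.

As a check, the Euler characteristic is 9 − 27 + 18 = 0, which agrees with 1 − 2 + 1 = 0.

H_0 = Z,  H_1 = Z^2,  H_2 = Z.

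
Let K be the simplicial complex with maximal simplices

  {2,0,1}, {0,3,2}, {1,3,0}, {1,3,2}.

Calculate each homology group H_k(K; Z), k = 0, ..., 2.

H_0 = Z,  H_1 = 0,  H_2 = Z.

K has 4 vertices, 6 edges, 4 triangles.
rank ∂_0 = 0, rank ∂_1 = 3 ⇒ b_0 = 4 − 0 − 3 = 1; all invariant factors of ∂_1 are 1 so no torsion. So H_0 ≅ Z.
rank ∂_1 = 3, rank ∂_2 = 3 ⇒ b_1 = 6 − 3 − 3 = 0; all invariant factors of ∂_2 are 1 so no torsion. So H_1 ≅ 0.
rank ∂_2 = 3, rank ∂_3 = 0 ⇒ b_2 = 4 − 3 − 0 = 1. So H_2 ≅ Z.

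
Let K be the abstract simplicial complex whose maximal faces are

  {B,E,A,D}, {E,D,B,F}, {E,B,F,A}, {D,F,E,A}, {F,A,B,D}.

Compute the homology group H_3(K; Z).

H_3 ≅ Z.

K has 5 vertices, 10 edges, 10 triangles, 5 3-simplices.
rank ∂_3 = 4, rank ∂_4 = 0 ⇒ b_3 = 5 − 4 − 0 = 1. So H_3 ≅ Z.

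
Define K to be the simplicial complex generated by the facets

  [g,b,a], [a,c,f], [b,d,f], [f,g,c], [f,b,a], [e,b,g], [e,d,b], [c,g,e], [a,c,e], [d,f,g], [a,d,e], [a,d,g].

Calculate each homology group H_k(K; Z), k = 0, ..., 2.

Order the vertices as a < b < c < d < e < f < g. Listing each simplex with vertices in this order, K has dimension 2 with simplices:

  0-simplices (7): a, b, c, d, e, f, g
  1-simplices (18): ab, ac, ad, ae, af, ag, bd, be, bf, bg, ce, cf, cg, de, df, dg, eg, fg
  2-simplices (12): abf, abg, ace, acf, ade, adg, bde, bdf, beg, ceg, cfg, dfg

giving chain groups C_0 ≅ Z^7, C_1 ≅ Z^18, C_2 ≅ Z^12.

Boundary ∂_1: C_1 → C_0 sends each edge [p,q] (with p < q) to q − p. For instance
  ∂be = e − b.
As a 7×18 matrix over Z this has rank 6, with invariant factors (1,1,1,1,1,1).

The boundary map ∂_2: C_2 → C_1 acts by ∂[p,q,r] = [q,r] − [p,r] + [p,q]. For instance
  ∂adg = dg − ag + ad,
  ∂dfg = fg − dg + df.
The 18×12 boundary matrix has rank 12 and Smith normal form diag(1,1,1,1,1,1,1,1,1,1,1,2).

Reading off H_k = ker ∂_k / im ∂_{k+1}:

  H_0: rank C_0 − rank ∂_1 = 7 − 6 = 1, and the invariant factors of ∂_1 are all 1, so H_0 ≅ Z.
  H_1: rank ker ∂_1 − rank ∂_2 = (18 − 6) − 12 = 0, and ∂_2 has invariant factor 2 > 1, so H_1 ≅ Z/2.
  H_2: rank ker ∂_2 − rank ∂_3 = (12 − 12) − 0 = 0, and there is no ∂_3, so H_2 ≅ 0.

H_0 = Z,  H_1 = Z/2,  H_2 = 0.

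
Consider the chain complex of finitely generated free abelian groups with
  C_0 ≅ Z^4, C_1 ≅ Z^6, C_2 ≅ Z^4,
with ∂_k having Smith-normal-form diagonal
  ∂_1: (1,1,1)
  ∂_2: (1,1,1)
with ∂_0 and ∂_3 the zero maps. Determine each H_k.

H_0: b_0 = 4 − 0 − 3 = 1; torsion from ∂_1 factors > 1: none. So H_0 ≅ Z.
H_1: b_1 = 6 − 3 − 3 = 0; torsion from ∂_2 factors > 1: none. So H_1 ≅ 0.
H_2: b_2 = 4 − 3 − 0 = 1; torsion from ∂_3 factors > 1: none. So H_2 ≅ Z.

H_0 ≅ Z,  H_1 = 0,  H_2 ≅ Z.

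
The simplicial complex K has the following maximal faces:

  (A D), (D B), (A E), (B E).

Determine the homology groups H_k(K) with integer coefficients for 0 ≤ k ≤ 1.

Fix the vertex order A < B < D < E and write every simplex with vertices in increasing order. Then dim K = 1 and the simplices of K are:

  0-simplices (4): A, B, D, E
  1-simplices (4): AD, AE, BD, BE

giving chain groups C_0 ≅ Z^4, C_1 ≅ Z^4.

The boundary map ∂_1: C_1 → C_0 is given by ∂[p,q] = [q] − [p].
As a 4×4 matrix over Z this has rank 3, with invariant factors (1,1,1).

From H_k ≅ ker(∂_k) / im(∂_{k+1}) we obtain:

  H_0: rank C_0 − rank ∂_1 = 4 − 3 = 1, and the invariant factors of ∂_1 are all 1, so H_0 = Z.
  H_1: rank ker ∂_1 − rank ∂_2 = (4 − 3) − 0 = 1, and there is no ∂_2, so H_1 = Z.

H_0 = Z,  H_1 = Z.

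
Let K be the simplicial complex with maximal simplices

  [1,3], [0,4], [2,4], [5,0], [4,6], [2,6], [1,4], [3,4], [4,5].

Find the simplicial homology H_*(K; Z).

H_0 = Z,  H_1 = Z^3.

K has 7 vertices, 9 edges.
rank ∂_0 = 0, rank ∂_1 = 6 ⇒ b_0 = 7 − 0 − 6 = 1; all invariant factors of ∂_1 are 1 so no torsion. So H_0 ≅ Z.
rank ∂_1 = 6, rank ∂_2 = 0 ⇒ b_1 = 9 − 6 − 0 = 3. So H_1 ≅ Z^3.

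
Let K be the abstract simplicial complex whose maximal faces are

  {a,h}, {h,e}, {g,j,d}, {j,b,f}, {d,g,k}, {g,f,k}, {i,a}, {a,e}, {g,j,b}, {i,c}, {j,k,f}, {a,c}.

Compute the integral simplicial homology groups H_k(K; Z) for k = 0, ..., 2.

Take the total order a < b < c < d < e < f < g < h < i < j < k on the vertex set. Then K (dimension 2) consists of the simplices:

  0-simplices (11): a, b, c, d, e, f, g, h, i, j, k
  1-simplices (18): ac, ae, ah, ai, bf, bg, bj, ci, dg, dj, dk, eh, fg, fj, fk, gj, gk, jk
  2-simplices (6): bfj, bgj, dgj, dgk, fgk, fjk

so the chain groups are C_0 ≅ Z^11, C_1 ≅ Z^18, C_2 ≅ Z^6.

∂_1: C_1 → C_0 sends each edge [p,q] (with p < q) to q − p. For instance
  ∂fk = k − f.
The resulting 11×18 matrix has rank 9, and its Smith normal form has invariant factors (1,1,1,1,1,1,1,1,1).

∂_2: C_2 → C_1 sends each 2-simplex [p,q,r] to [q,r] − [p,r] + [p,q]. For instance
  ∂bgj = gj − bj + bg,
  ∂dgj = gj − dj + dg.
This gives a 18×6 integer matrix of rank 6; reducing to Smith normal form yields diagonal entries (1,1,1,1,1,1).

From H_k ≅ ker(∂_k) / im(∂_{k+1}) we obtain:

  H_0: rank C_0 − rank ∂_1 = 11 − 9 = 2, and the invariant factors of ∂_1 are all 1, so H_0 = Z^2.
  H_1: rank ker ∂_1 − rank ∂_2 = (18 − 9) − 6 = 3, and the invariant factors of ∂_2 are all 1, so H_1 = Z^3.
  H_2: rank ker ∂_2 − rank ∂_3 = (6 − 6) − 0 = 0, and there is no ∂_3, so H_2 = 0.

H_0 = Z^2,  H_1 = Z^3,  H_2 = 0.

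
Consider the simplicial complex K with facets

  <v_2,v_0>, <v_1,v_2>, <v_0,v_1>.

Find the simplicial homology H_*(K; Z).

We work with the vertex ordering v_0 < v_1 < v_2. The simplices of K, each written with vertices in increasing order, are:

  0-simplices (3): [v_0], [v_1], [v_2]
  1-simplices (3): [v_0,v_1], [v_0,v_2], [v_1,v_2]

Hence C_0 ≅ Z^3, C_1 ≅ Z^3.

∂_1: C_1 → C_0 is given by ∂[p,q] = [q] − [p].
The 3×3 boundary matrix has rank 2 and Smith normal form diag(1,1).

Reading off H_k = ker ∂_k / im ∂_{k+1}:

  H_0: rank C_0 − rank ∂_1 = 3 − 2 = 1, and the invariant factors of ∂_1 are all 1, so H_0 = Z.
  H_1: rank ker ∂_1 − rank ∂_2 = (3 − 2) − 0 = 1, and there is no ∂_2, so H_1 = Z.

As a check, the Euler characteristic is 3 − 3 = 0, which agrees with 1 − 1 = 0.
(K is a triangulation of the circle S^1.)

H_0 = Z,  H_1 = Z.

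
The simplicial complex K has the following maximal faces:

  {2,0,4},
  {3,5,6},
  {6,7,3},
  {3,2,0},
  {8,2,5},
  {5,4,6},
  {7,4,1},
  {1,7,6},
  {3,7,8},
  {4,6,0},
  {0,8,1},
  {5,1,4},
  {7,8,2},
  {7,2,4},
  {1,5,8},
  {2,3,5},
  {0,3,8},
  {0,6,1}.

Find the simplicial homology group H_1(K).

H_1 ≅ Z ⊕ Z/2.

We work with the vertex ordering 0 < 1 < 2 < 3 < 4 < 5 < 6 < 7 < 8. The simplices of K, each written with vertices in increasing order, are:

  0-simplices (9): [0], [1], [2], [3], [4], [5], [6], [7], [8]
  1-simplices (27): (27 of them)
  2-simplices (18): [0,1,6], [0,1,8], [0,2,3], [0,2,4], [0,3,8], [0,4,6], [1,4,5], [1,4,7], [1,5,8], [1,6,7], [2,3,5], [2,4,7], [2,5,8], [2,7,8], [3,5,6], [3,6,7], [3,7,8], [4,5,6]

giving chain groups C_0 ≅ Z^9, C_1 ≅ Z^27, C_2 ≅ Z^18.

∂_1: C_1 → C_0 is given by ∂[p,q] = [q] − [p].
This gives a 9×27 integer matrix of rank 8; reducing to Smith normal form yields diagonal entries (1,1,1,1,1,1,1,1).

∂_2: C_2 → C_1 sends each 2-simplex [p,q,r] to [q,r] − [p,r] + [p,q]. For instance
  ∂[0,3,8] = [3,8] − [0,8] + [0,3],
  ∂[2,4,7] = [4,7] − [2,7] + [2,4].
The resulting 27×18 matrix has rank 18, and its Smith normal form has invariant factors (1,1,1,1,1,1,1,1,1,1,1,1,1,1,1,1,1,2).

Computing H_k = (kernel of ∂_k) / (image of ∂_{k+1}):

  H_1: rank ker ∂_1 − rank ∂_2 = (27 − 8) − 18 = 1, and ∂_2 has invariant factor 2 > 1, so H_1 = Z ⊕ Z/2.

(K is a triangulation of the Klein bottle.)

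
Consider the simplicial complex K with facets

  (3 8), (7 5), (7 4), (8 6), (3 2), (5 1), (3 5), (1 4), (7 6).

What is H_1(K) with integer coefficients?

We work with the vertex ordering 1 < 2 < 3 < 4 < 5 < 6 < 7 < 8. The simplices of K, each written with vertices in increasing order, are:

  0-simplices (8): [1], [2], [3], [4], [5], [6], [7], [8]
  1-simplices (9): [1,4], [1,5], [2,3], [3,5], [3,8], [4,7], [5,7], [6,7], [6,8]

giving chain groups C_0 ≅ Z^8, C_1 ≅ Z^9.

Boundary ∂_1: C_1 → C_0 is given by ∂[p,q] = [q] − [p]. For instance
  ∂[5,7] = [7] − [5].
This gives a 8×9 integer matrix of rank 7; reducing to Smith normal form yields diagonal entries (1,1,1,1,1,1,1).

Reading off H_k = ker ∂_k / im ∂_{k+1}:

  H_1: rank ker ∂_1 − rank ∂_2 = (9 − 7) − 0 = 2, and there is no ∂_2, so H_1 = Z^2.

H_1 ≅ Z^2.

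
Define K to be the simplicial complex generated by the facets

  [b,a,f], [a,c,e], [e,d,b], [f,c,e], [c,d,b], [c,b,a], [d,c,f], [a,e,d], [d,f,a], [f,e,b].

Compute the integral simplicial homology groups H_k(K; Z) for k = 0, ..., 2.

H_0 = Z,  H_1 = Z/2,  H_2 = 0.

Take the total order a < b < c < d < e < f on the vertex set. Then K (dimension 2) consists of the simplices:

  0-simplices (6): a, b, c, d, e, f
  1-simplices (15): ab, ac, ad, ae, af, bc, bd, be, bf, cd, ce, cf, de, df, ef
  2-simplices (10): abc, abf, ace, ade, adf, bcd, bde, bef, cdf, cef

so the chain groups are C_0 ≅ Z^6, C_1 ≅ Z^15, C_2 ≅ Z^10.

The boundary map ∂_1: C_1 → C_0 sends each edge [p,q] (with p < q) to q − p. For instance
  ∂bd = d − b.
This gives a 6×15 integer matrix of rank 5; reducing to Smith normal form yields diagonal entries (1,1,1,1,1).

The boundary map ∂_2: C_2 → C_1 sends each 2-simplex [p,q,r] to [q,r] − [p,r] + [p,q]. For instance
  ∂cdf = df − cf + cd,
  ∂bef = ef − bf + be.
This gives a 15×10 integer matrix of rank 10; reducing to Smith normal form yields diagonal entries (1,1,1,1,1,1,1,1,1,2).

Computing H_k = (kernel of ∂_k) / (image of ∂_{k+1}):

  H_0: rank C_0 − rank ∂_1 = 6 − 5 = 1, and the invariant factors of ∂_1 are all 1, so H_0 ≅ Z.
  H_1: rank ker ∂_1 − rank ∂_2 = (15 − 5) − 10 = 0, and ∂_2 has invariant factor 2 > 1, so H_1 ≅ Z/2.
  H_2: rank ker ∂_2 − rank ∂_3 = (10 − 10) − 0 = 0, and there is no ∂_3, so H_2 ≅ 0.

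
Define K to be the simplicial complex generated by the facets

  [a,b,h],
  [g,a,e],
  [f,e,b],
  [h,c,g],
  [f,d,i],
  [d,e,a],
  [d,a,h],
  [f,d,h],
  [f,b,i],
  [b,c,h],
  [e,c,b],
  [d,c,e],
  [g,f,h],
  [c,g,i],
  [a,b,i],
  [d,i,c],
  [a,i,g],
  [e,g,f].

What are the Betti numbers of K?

K has 9 vertices, 27 edges, 18 triangles.
rank ∂_0 = 0, rank ∂_1 = 8 ⇒ b_0 = 9 − 0 − 8 = 1; all invariant factors of ∂_1 are 1 so no torsion. So H_0 = Z.
rank ∂_1 = 8, rank ∂_2 = 17 ⇒ b_1 = 27 − 8 − 17 = 2; all invariant factors of ∂_2 are 1 so no torsion. So H_1 = Z^2.
rank ∂_2 = 17, rank ∂_3 = 0 ⇒ b_2 = 18 − 17 − 0 = 1. So H_2 = Z.

b_0 = 1, b_1 = 2, b_2 = 1.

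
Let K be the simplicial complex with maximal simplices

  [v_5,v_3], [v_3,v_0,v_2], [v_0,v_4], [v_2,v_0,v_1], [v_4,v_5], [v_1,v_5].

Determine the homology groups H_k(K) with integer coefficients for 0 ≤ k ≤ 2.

H_0 = Z,  H_1 = Z^2,  H_2 = 0.

K has 6 vertices, 9 edges, 2 triangles.
rank ∂_0 = 0, rank ∂_1 = 5 ⇒ b_0 = 6 − 0 − 5 = 1; all invariant factors of ∂_1 are 1 so no torsion. So H_0 = Z.
rank ∂_1 = 5, rank ∂_2 = 2 ⇒ b_1 = 9 − 5 − 2 = 2; all invariant factors of ∂_2 are 1 so no torsion. So H_1 = Z^2.
rank ∂_2 = 2, rank ∂_3 = 0 ⇒ b_2 = 2 − 2 − 0 = 0. So H_2 = 0.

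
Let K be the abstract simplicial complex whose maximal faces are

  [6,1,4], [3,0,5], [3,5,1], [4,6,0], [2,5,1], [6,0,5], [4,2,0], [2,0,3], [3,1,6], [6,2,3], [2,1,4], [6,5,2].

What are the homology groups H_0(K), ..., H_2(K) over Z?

H_0 ≅ Z,  H_1 ≅ Z_2,  H_2 = 0.

Take the total order 0 < 1 < 2 < 3 < 4 < 5 < 6 on the vertex set. Then K (dimension 2) consists of the simplices:

  0-simplices (7): [0], [1], [2], [3], [4], [5], [6]
  1-simplices (18): [0,2], [0,3], [0,4], [0,5], [0,6], [1,2], [1,3], [1,4], [1,5], [1,6], [2,3], [2,4], [2,5], [2,6], [3,5], [3,6], [4,6], [5,6]
  2-simplices (12): [0,2,3], [0,2,4], [0,3,5], [0,4,6], [0,5,6], [1,2,4], [1,2,5], [1,3,5], [1,3,6], [1,4,6], [2,3,6], [2,5,6]

so the chain groups are C_0 ≅ Z^7, C_1 ≅ Z^18, C_2 ≅ Z^12.

Boundary ∂_1: C_1 → C_0 is given by ∂[p,q] = [q] − [p]. For instance
  ∂[2,3] = [3] − [2].
The resulting 7×18 matrix has rank 6, and its Smith normal form has invariant factors (1,1,1,1,1,1).

Boundary ∂_2: C_2 → C_1 maps a triangle to the signed sum of its edges. For instance
  ∂[0,5,6] = [5,6] − [0,6] + [0,5],
  ∂[2,3,6] = [3,6] − [2,6] + [2,3].
The resulting 18×12 matrix has rank 12, and its Smith normal form has invariant factors (1,1,1,1,1,1,1,1,1,1,1,2).

From H_k ≅ ker(∂_k) / im(∂_{k+1}) we obtain:

  H_0: rank C_0 − rank ∂_1 = 7 − 6 = 1, and the invariant factors of ∂_1 are all 1, so H_0 ≅ Z.
  H_1: rank ker ∂_1 − rank ∂_2 = (18 − 6) − 12 = 0, and ∂_2 has invariant factor 2 > 1, so H_1 ≅ Z_2.
  H_2: rank ker ∂_2 − rank ∂_3 = (12 − 12) − 0 = 0, and there is no ∂_3, so H_2 ≅ 0.

(K is a triangulation of the real projective plane RP^2.)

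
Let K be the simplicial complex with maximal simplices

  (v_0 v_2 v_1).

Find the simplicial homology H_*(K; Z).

We work with the vertex ordering v_0 < v_1 < v_2. The simplices of K, each written with vertices in increasing order, are:

  0-simplices (3): [v_0], [v_1], [v_2]
  1-simplices (3): [v_0,v_1], [v_0,v_2], [v_1,v_2]
  2-simplices (1): [v_0,v_1,v_2]

so the chain groups are C_0 ≅ Z^3, C_1 ≅ Z^3, C_2 ≅ Z^1.

∂_1: C_1 → C_0 is given by ∂[p,q] = [q] − [p]. For instance
  ∂[v_1,v_2] = [v_2] − [v_1].
The 3×3 boundary matrix has rank 2 and Smith normal form diag(1,1).

The boundary map ∂_2: C_2 → C_1 acts by ∂[p,q,r] = [q,r] − [p,r] + [p,q]. For instance
  ∂[v_0,v_1,v_2] = [v_1,v_2] − [v_0,v_2] + [v_0,v_1].
This gives a 3×1 integer matrix of rank 1; reducing to Smith normal form yields diagonal entries (1).

Now H_k = ker ∂_k / im ∂_{k+1}, so:

  H_0: rank C_0 − rank ∂_1 = 3 − 2 = 1, and the invariant factors of ∂_1 are all 1, so H_0 = Z.
  H_1: rank ker ∂_1 − rank ∂_2 = (3 − 2) − 1 = 0, and the invariant factors of ∂_2 are all 1, so H_1 = 0.
  H_2: rank ker ∂_2 − rank ∂_3 = (1 − 1) − 0 = 0, and there is no ∂_3, so H_2 = 0.

As a check, the Euler characteristic is 3 − 3 + 1 = 1, which agrees with 1 − 0 + 0 = 1.

H_0 = Z,  H_1 = 0,  H_2 = 0.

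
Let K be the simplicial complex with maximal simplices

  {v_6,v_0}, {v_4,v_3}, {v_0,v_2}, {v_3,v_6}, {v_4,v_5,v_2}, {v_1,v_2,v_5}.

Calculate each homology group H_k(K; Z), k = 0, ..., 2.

H_0 = Z,  H_1 = Z,  H_2 = 0.

K has 7 vertices, 9 edges, 2 triangles.
rank ∂_0 = 0, rank ∂_1 = 6 ⇒ b_0 = 7 − 0 − 6 = 1; all invariant factors of ∂_1 are 1 so no torsion. So H_0 ≅ Z.
rank ∂_1 = 6, rank ∂_2 = 2 ⇒ b_1 = 9 − 6 − 2 = 1; all invariant factors of ∂_2 are 1 so no torsion. So H_1 ≅ Z.
rank ∂_2 = 2, rank ∂_3 = 0 ⇒ b_2 = 2 − 2 − 0 = 0. So H_2 ≅ 0.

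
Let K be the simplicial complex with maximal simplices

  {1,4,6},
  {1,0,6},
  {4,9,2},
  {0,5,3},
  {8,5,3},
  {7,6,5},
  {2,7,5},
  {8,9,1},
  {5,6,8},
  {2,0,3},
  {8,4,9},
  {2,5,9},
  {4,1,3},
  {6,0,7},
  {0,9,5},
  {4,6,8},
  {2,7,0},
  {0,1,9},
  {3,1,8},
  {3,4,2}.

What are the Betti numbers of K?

Fix the vertex order 0 < 1 < 2 < 3 < 4 < 5 < 6 < 7 < 8 < 9 and write every simplex with vertices in increasing order. Then dim K = 2 and the simplices of K are:

  0-simplices (10): [0], [1], [2], [3], [4], [5], [6], [7], [8], [9]
  1-simplices (30): (30 of them)
  2-simplices (20): (20 of them)

giving chain groups C_0 ≅ Z^10, C_1 ≅ Z^30, C_2 ≅ Z^20.

Boundary ∂_1: C_1 → C_0 sends each edge [p,q] (with p < q) to q − p. For instance
  ∂[2,5] = [5] − [2].
The 10×30 boundary matrix has rank 9 and Smith normal form diag(1,1,1,1,1,1,1,1,1).

∂_2: C_2 → C_1 sends each 2-simplex [p,q,r] to [q,r] − [p,r] + [p,q]. For instance
  ∂[5,6,8] = [6,8] − [5,8] + [5,6],
  ∂[2,4,9] = [4,9] − [2,9] + [2,4].
The resulting 30×20 matrix has rank 20, and its Smith normal form has invariant factors (1,1,1,1,1,1,1,1,1,1,1,1,1,1,1,1,1,1,1,2).

Reading off H_k = ker ∂_k / im ∂_{k+1}:

  H_0: rank C_0 − rank ∂_1 = 10 − 9 = 1, and the invariant factors of ∂_1 are all 1, so H_0 = Z.
  H_1: rank ker ∂_1 − rank ∂_2 = (30 − 9) − 20 = 1, and ∂_2 has invariant factor 2 > 1, so H_1 = Z × Z/2.
  H_2: rank ker ∂_2 − rank ∂_3 = (20 − 20) − 0 = 0, and there is no ∂_3, so H_2 = 0.

As a check, the Euler characteristic is 10 − 30 + 20 = 0, which agrees with 1 − 1 + 0 = 0.

Hence the Betti numbers are b_0 = 1, b_1 = 1, b_2 = 0.

b_0 = 1, b_1 = 1, b_2 = 0.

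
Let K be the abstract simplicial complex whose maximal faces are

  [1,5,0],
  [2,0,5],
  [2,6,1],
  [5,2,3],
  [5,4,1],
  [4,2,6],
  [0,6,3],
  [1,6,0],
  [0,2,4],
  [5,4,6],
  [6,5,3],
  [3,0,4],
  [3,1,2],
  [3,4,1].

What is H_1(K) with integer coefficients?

H_1 = Z^2.

We work with the vertex ordering 0 < 1 < 2 < 3 < 4 < 5 < 6. The simplices of K, each written with vertices in increasing order, are:

  0-simplices (7): [0], [1], [2], [3], [4], [5], [6]
  1-simplices (21): [0,1], [0,2], [0,3], [0,4], [0,5], [0,6], [1,2], [1,3], [1,4], [1,5], [1,6], [2,3], [2,4], [2,5], [2,6], [3,4], [3,5], [3,6], [4,5], [4,6], [5,6]
  2-simplices (14): [0,1,5], [0,1,6], [0,2,4], [0,2,5], [0,3,4], [0,3,6], [1,2,3], [1,2,6], [1,3,4], [1,4,5], [2,3,5], [2,4,6], [3,5,6], [4,5,6]

giving chain groups C_0 ≅ Z^7, C_1 ≅ Z^21, C_2 ≅ Z^14.

Boundary ∂_1: C_1 → C_0 is given by ∂[p,q] = [q] − [p]. For instance
  ∂[2,3] = [3] − [2].
The 7×21 boundary matrix has rank 6 and Smith normal form diag(1,1,1,1,1,1).

∂_2: C_2 → C_1 sends each 2-simplex [p,q,r] to [q,r] − [p,r] + [p,q]. For instance
  ∂[0,2,5] = [2,5] − [0,5] + [0,2],
  ∂[0,1,6] = [1,6] − [0,6] + [0,1].
As a 21×14 matrix over Z this has rank 13, with invariant factors (1,1,1,1,1,1,1,1,1,1,1,1,1).

Now H_k = ker ∂_k / im ∂_{k+1}, so:

  H_1: rank ker ∂_1 − rank ∂_2 = (21 − 6) − 13 = 2, and the invariant factors of ∂_2 are all 1, so H_1 = Z^2.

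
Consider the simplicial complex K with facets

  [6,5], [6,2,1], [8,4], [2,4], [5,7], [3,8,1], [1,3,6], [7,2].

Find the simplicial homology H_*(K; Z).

H_0 = Z,  H_1 = Z^2,  H_2 = 0.

K has 8 vertices, 12 edges, 3 triangles.
rank ∂_0 = 0, rank ∂_1 = 7 ⇒ b_0 = 8 − 0 − 7 = 1; all invariant factors of ∂_1 are 1 so no torsion. So H_0 = Z.
rank ∂_1 = 7, rank ∂_2 = 3 ⇒ b_1 = 12 − 7 − 3 = 2; all invariant factors of ∂_2 are 1 so no torsion. So H_1 = Z^2.
rank ∂_2 = 3, rank ∂_3 = 0 ⇒ b_2 = 3 − 3 − 0 = 0. So H_2 = 0.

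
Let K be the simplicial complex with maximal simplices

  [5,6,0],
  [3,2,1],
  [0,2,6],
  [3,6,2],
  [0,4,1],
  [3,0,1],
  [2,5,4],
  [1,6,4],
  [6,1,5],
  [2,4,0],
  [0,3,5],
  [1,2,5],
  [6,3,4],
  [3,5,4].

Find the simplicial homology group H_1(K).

Order the vertices as 0 < 1 < 2 < 3 < 4 < 5 < 6. Listing each simplex with vertices in this order, K has dimension 2 with simplices:

  0-simplices (7): [0], [1], [2], [3], [4], [5], [6]
  1-simplices (21): [0,1], [0,2], [0,3], [0,4], [0,5], [0,6], [1,2], [1,3], [1,4], [1,5], [1,6], [2,3], [2,4], [2,5], [2,6], [3,4], [3,5], [3,6], [4,5], [4,6], [5,6]
  2-simplices (14): [0,1,3], [0,1,4], [0,2,4], [0,2,6], [0,3,5], [0,5,6], [1,2,3], [1,2,5], [1,4,6], [1,5,6], [2,3,6], [2,4,5], [3,4,5], [3,4,6]

Hence C_0 ≅ Z^7, C_1 ≅ Z^21, C_2 ≅ Z^14.

The boundary map ∂_1: C_1 → C_0 is given by ∂[p,q] = [q] − [p]. For instance
  ∂[1,5] = [5] − [1].
As a 7×21 matrix over Z this has rank 6, with invariant factors (1,1,1,1,1,1).

∂_2: C_2 → C_1 acts by ∂[p,q,r] = [q,r] − [p,r] + [p,q]. For instance
  ∂[0,2,4] = [2,4] − [0,4] + [0,2],
  ∂[0,1,4] = [1,4] − [0,4] + [0,1].
The resulting 21×14 matrix has rank 13, and its Smith normal form has invariant factors (1,1,1,1,1,1,1,1,1,1,1,1,1).

Computing H_k = (kernel of ∂_k) / (image of ∂_{k+1}):

  H_1: rank ker ∂_1 − rank ∂_2 = (21 − 6) − 13 = 2, and the invariant factors of ∂_2 are all 1, so H_1 = Z^2.

(K is a triangulation of the torus T^2.)

H_1 ≅ Z^2.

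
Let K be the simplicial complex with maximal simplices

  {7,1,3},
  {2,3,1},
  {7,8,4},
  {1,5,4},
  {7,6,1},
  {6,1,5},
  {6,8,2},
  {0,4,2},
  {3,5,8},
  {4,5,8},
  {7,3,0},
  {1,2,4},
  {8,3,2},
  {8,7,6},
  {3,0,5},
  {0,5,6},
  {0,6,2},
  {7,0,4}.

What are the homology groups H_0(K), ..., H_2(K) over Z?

We work with the vertex ordering 0 < 1 < 2 < 3 < 4 < 5 < 6 < 7 < 8. The simplices of K, each written with vertices in increasing order, are:

  0-simplices (9): [0], [1], [2], [3], [4], [5], [6], [7], [8]
  1-simplices (27): (27 of them)
  2-simplices (18): [0,2,4], [0,2,6], [0,3,5], [0,3,7], [0,4,7], [0,5,6], [1,2,3], [1,2,4], [1,3,7], [1,4,5], [1,5,6], [1,6,7], [2,3,8], [2,6,8], [3,5,8], [4,5,8], [4,7,8], [6,7,8]

Hence C_0 ≅ Z^9, C_1 ≅ Z^27, C_2 ≅ Z^18.

∂_1: C_1 → C_0 sends each edge [p,q] (with p < q) to q − p. For instance
  ∂[1,2] = [2] − [1].
The resulting 9×27 matrix has rank 8, and its Smith normal form has invariant factors (1,1,1,1,1,1,1,1).

The boundary map ∂_2: C_2 → C_1 maps a triangle to the signed sum of its edges. For instance
  ∂[4,5,8] = [5,8] − [4,8] + [4,5],
  ∂[0,2,6] = [2,6] − [0,6] + [0,2].
As a 27×18 matrix over Z this has rank 17, with invariant factors (1,1,1,1,1,1,1,1,1,1,1,1,1,1,1,1,1).

Now H_k = ker ∂_k / im ∂_{k+1}, so:

  H_0: rank C_0 − rank ∂_1 = 9 − 8 = 1, and the invariant factors of ∂_1 are all 1, so H_0 ≅ Z.
  H_1: rank ker ∂_1 − rank ∂_2 = (27 − 8) − 17 = 2, and the invariant factors of ∂_2 are all 1, so H_1 ≅ Z^2.
  H_2: rank ker ∂_2 − rank ∂_3 = (18 − 17) − 0 = 1, and there is no ∂_3, so H_2 ≅ Z.

As a check, the Euler characteristic is 9 − 27 + 18 = 0, which agrees with 1 − 2 + 1 = 0.

H_0 = Z,  H_1 = Z^2,  H_2 = Z.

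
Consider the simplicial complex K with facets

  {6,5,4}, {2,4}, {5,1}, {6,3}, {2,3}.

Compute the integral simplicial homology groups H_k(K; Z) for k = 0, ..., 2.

Take the total order 1 < 2 < 3 < 4 < 5 < 6 on the vertex set. Then K (dimension 2) consists of the simplices:

  0-simplices (6): [1], [2], [3], [4], [5], [6]
  1-simplices (7): [1,5], [2,3], [2,4], [3,6], [4,5], [4,6], [5,6]
  2-simplices (1): [4,5,6]

giving chain groups C_0 ≅ Z^6, C_1 ≅ Z^7, C_2 ≅ Z^1.

The boundary map ∂_1: C_1 → C_0 sends each edge [p,q] (with p < q) to q − p.
This gives a 6×7 integer matrix of rank 5; reducing to Smith normal form yields diagonal entries (1,1,1,1,1).

The boundary map ∂_2: C_2 → C_1 sends each 2-simplex [p,q,r] to [q,r] − [p,r] + [p,q]. For instance
  ∂[4,5,6] = [5,6] − [4,6] + [4,5].
The resulting 7×1 matrix has rank 1, and its Smith normal form has invariant factors (1).

Reading off H_k = ker ∂_k / im ∂_{k+1}:

  H_0: rank C_0 − rank ∂_1 = 6 − 5 = 1, and the invariant factors of ∂_1 are all 1, so H_0 ≅ Z.
  H_1: rank ker ∂_1 − rank ∂_2 = (7 − 5) − 1 = 1, and the invariant factors of ∂_2 are all 1, so H_1 ≅ Z.
  H_2: rank ker ∂_2 − rank ∂_3 = (1 − 1) − 0 = 0, and there is no ∂_3, so H_2 ≅ 0.

H_0 = Z,  H_1 = Z,  H_2 = 0.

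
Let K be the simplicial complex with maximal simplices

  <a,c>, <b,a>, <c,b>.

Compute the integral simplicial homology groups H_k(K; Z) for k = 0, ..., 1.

H_0 = Z,  H_1 = Z.

K has 3 vertices, 3 edges.
rank ∂_0 = 0, rank ∂_1 = 2 ⇒ b_0 = 3 − 0 − 2 = 1; all invariant factors of ∂_1 are 1 so no torsion. So H_0 = Z.
rank ∂_1 = 2, rank ∂_2 = 0 ⇒ b_1 = 3 − 2 − 0 = 1. So H_1 = Z.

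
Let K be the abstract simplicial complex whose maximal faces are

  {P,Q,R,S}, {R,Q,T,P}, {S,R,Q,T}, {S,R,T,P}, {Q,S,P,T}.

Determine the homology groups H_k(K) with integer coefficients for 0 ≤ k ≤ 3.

Take the total order P < Q < R < S < T on the vertex set. Then K (dimension 3) consists of the simplices:

  0-simplices (5): P, Q, R, S, T
  1-simplices (10): PQ, PR, PS, PT, QR, QS, QT, RS, RT, ST
  2-simplices (10): PQR, PQS, PQT, PRS, PRT, PST, QRS, QRT, QST, RST
  3-simplices (5): PQRS, PQRT, PQST, PRST, QRST

giving chain groups C_0 ≅ Z^5, C_1 ≅ Z^10, C_2 ≅ Z^10, C_3 ≅ Z^5.

∂_1: C_1 → C_0 sends each edge [p,q] (with p < q) to q − p. For instance
  ∂PR = R − P.
This gives a 5×10 integer matrix of rank 4; reducing to Smith normal form yields diagonal entries (1,1,1,1).

The boundary map ∂_2: C_2 → C_1 sends each 2-simplex [p,q,r] to [q,r] − [p,r] + [p,q]. For instance
  ∂PRT = RT − PT + PR,
  ∂RST = ST − RT + RS.
The resulting 10×10 matrix has rank 6, and its Smith normal form has invariant factors (1,1,1,1,1,1).

The boundary map ∂_3: C_3 → C_2 sends each 3-simplex σ to the alternating sum Σ_i (−1)^i (σ with its i-th vertex removed). For instance
  ∂PQST = QST − PST + PQT − PQS,
  ∂QRST = RST − QST + QRT − QRS.
The resulting 10×5 matrix has rank 4, and its Smith normal form has invariant factors (1,1,1,1).

Computing H_k = (kernel of ∂_k) / (image of ∂_{k+1}):

  H_0: rank C_0 − rank ∂_1 = 5 − 4 = 1, and the invariant factors of ∂_1 are all 1, so H_0 ≅ Z.
  H_1: rank ker ∂_1 − rank ∂_2 = (10 − 4) − 6 = 0, and the invariant factors of ∂_2 are all 1, so H_1 ≅ 0.
  H_2: rank ker ∂_2 − rank ∂_3 = (10 − 6) − 4 = 0, and the invariant factors of ∂_3 are all 1, so H_2 ≅ 0.
  H_3: rank ker ∂_3 − rank ∂_4 = (5 − 4) − 0 = 1, and there is no ∂_4, so H_3 ≅ Z.

H_0 = Z,  H_1 = 0,  H_2 = 0,  H_3 = Z.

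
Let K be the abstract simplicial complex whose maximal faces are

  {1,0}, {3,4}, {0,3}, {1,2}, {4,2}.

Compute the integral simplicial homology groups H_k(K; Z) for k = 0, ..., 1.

Order the vertices as 0 < 1 < 2 < 3 < 4. Listing each simplex with vertices in this order, K has dimension 1 with simplices:

  0-simplices (5): [0], [1], [2], [3], [4]
  1-simplices (5): [0,1], [0,3], [1,2], [2,4], [3,4]

so the chain groups are C_0 ≅ Z^5, C_1 ≅ Z^5.

∂_1: C_1 → C_0 sends each edge [p,q] (with p < q) to q − p. For instance
  ∂[0,1] = [1] − [0].
This gives a 5×5 integer matrix of rank 4; reducing to Smith normal form yields diagonal entries (1,1,1,1).

From H_k ≅ ker(∂_k) / im(∂_{k+1}) we obtain:

  H_0: rank C_0 − rank ∂_1 = 5 − 4 = 1, and the invariant factors of ∂_1 are all 1, so H_0 ≅ Z.
  H_1: rank ker ∂_1 − rank ∂_2 = (5 − 4) − 0 = 1, and there is no ∂_2, so H_1 ≅ Z.

As a check, the Euler characteristic is 5 − 5 = 0, which agrees with 1 − 1 = 0.

H_0 = Z,  H_1 = Z.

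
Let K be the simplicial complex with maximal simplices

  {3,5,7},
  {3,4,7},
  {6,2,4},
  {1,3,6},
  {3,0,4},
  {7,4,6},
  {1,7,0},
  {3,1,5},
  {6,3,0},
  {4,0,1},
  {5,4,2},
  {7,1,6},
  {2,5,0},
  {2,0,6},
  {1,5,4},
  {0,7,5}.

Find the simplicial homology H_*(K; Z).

Take the total order 0 < 1 < 2 < 3 < 4 < 5 < 6 < 7 on the vertex set. Then K (dimension 2) consists of the simplices:

  0-simplices (8): [0], [1], [2], [3], [4], [5], [6], [7]
  1-simplices (24): (24 of them)
  2-simplices (16): [0,1,4], [0,1,7], [0,2,5], [0,2,6], [0,3,4], [0,3,6], [0,5,7], [1,3,5], [1,3,6], [1,4,5], [1,6,7], [2,4,5], [2,4,6], [3,4,7], [3,5,7], [4,6,7]

Hence C_0 ≅ Z^8, C_1 ≅ Z^24, C_2 ≅ Z^16.

Boundary ∂_1: C_1 → C_0 maps an edge to its endpoints' difference, ∂[p,q] = q − p. For instance
  ∂[4,6] = [6] − [4].
The resulting 8×24 matrix has rank 7, and its Smith normal form has invariant factors (1,1,1,1,1,1,1).

Boundary ∂_2: C_2 → C_1 acts by ∂[p,q,r] = [q,r] − [p,r] + [p,q]. For instance
  ∂[2,4,6] = [4,6] − [2,6] + [2,4],
  ∂[0,3,4] = [3,4] − [0,4] + [0,3].
The 24×16 boundary matrix has rank 15 and Smith normal form diag(1,1,1,1,1,1,1,1,1,1,1,1,1,1,1).

From H_k ≅ ker(∂_k) / im(∂_{k+1}) we obtain:

  H_0: rank C_0 − rank ∂_1 = 8 − 7 = 1, and the invariant factors of ∂_1 are all 1, so H_0 ≅ Z.
  H_1: rank ker ∂_1 − rank ∂_2 = (24 − 7) − 15 = 2, and the invariant factors of ∂_2 are all 1, so H_1 ≅ Z^2.
  H_2: rank ker ∂_2 − rank ∂_3 = (16 − 15) − 0 = 1, and there is no ∂_3, so H_2 ≅ Z.

(K is a triangulation of the torus T^2.)

H_0 = Z,  H_1 = Z^2,  H_2 = Z.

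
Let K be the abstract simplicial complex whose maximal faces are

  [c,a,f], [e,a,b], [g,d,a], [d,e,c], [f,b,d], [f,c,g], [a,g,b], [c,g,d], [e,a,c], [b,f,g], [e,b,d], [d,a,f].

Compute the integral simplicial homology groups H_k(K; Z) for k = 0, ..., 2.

H_0 ≅ Z,  H_1 ≅ Z/2Z,  H_2 = 0.

Take the total order a < b < c < d < e < f < g on the vertex set. Then K (dimension 2) consists of the simplices:

  0-simplices (7): a, b, c, d, e, f, g
  1-simplices (18): ab, ac, ad, ae, af, ag, bd, be, bf, bg, cd, ce, cf, cg, de, df, dg, fg
  2-simplices (12): abe, abg, ace, acf, adf, adg, bde, bdf, bfg, cde, cdg, cfg

Hence C_0 ≅ Z^7, C_1 ≅ Z^18, C_2 ≅ Z^12.

The boundary map ∂_1: C_1 → C_0 maps an edge to its endpoints' difference, ∂[p,q] = q − p.
As a 7×18 matrix over Z this has rank 6, with invariant factors (1,1,1,1,1,1).

∂_2: C_2 → C_1 acts by ∂[p,q,r] = [q,r] − [p,r] + [p,q]. For instance
  ∂cdg = dg − cg + cd,
  ∂cde = de − ce + cd.
As a 18×12 matrix over Z this has rank 12, with invariant factors (1,1,1,1,1,1,1,1,1,1,1,2).

Reading off H_k = ker ∂_k / im ∂_{k+1}:

  H_0: rank C_0 − rank ∂_1 = 7 − 6 = 1, and the invariant factors of ∂_1 are all 1, so H_0 = Z.
  H_1: rank ker ∂_1 − rank ∂_2 = (18 − 6) − 12 = 0, and ∂_2 has invariant factor 2 > 1, so H_1 = Z/2Z.
  H_2: rank ker ∂_2 − rank ∂_3 = (12 − 12) − 0 = 0, and there is no ∂_3, so H_2 = 0.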